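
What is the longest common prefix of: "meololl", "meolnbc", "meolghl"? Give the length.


Words: meololl, meolnbc, meolghl
  Position 0: all 'm' => match
  Position 1: all 'e' => match
  Position 2: all 'o' => match
  Position 3: all 'l' => match
  Position 4: ('o', 'n', 'g') => mismatch, stop
LCP = "meol" (length 4)

4


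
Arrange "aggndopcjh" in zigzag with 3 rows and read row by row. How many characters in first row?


Zigzag "aggndopcjh" into 3 rows:
Placing characters:
  'a' => row 0
  'g' => row 1
  'g' => row 2
  'n' => row 1
  'd' => row 0
  'o' => row 1
  'p' => row 2
  'c' => row 1
  'j' => row 0
  'h' => row 1
Rows:
  Row 0: "adj"
  Row 1: "gnoch"
  Row 2: "gp"
First row length: 3

3


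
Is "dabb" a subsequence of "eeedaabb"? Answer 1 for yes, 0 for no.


Check if "dabb" is a subsequence of "eeedaabb"
Greedy scan:
  Position 0 ('e'): no match needed
  Position 1 ('e'): no match needed
  Position 2 ('e'): no match needed
  Position 3 ('d'): matches sub[0] = 'd'
  Position 4 ('a'): matches sub[1] = 'a'
  Position 5 ('a'): no match needed
  Position 6 ('b'): matches sub[2] = 'b'
  Position 7 ('b'): matches sub[3] = 'b'
All 4 characters matched => is a subsequence

1


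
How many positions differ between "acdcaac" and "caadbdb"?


Comparing "acdcaac" and "caadbdb" position by position:
  Position 0: 'a' vs 'c' => DIFFER
  Position 1: 'c' vs 'a' => DIFFER
  Position 2: 'd' vs 'a' => DIFFER
  Position 3: 'c' vs 'd' => DIFFER
  Position 4: 'a' vs 'b' => DIFFER
  Position 5: 'a' vs 'd' => DIFFER
  Position 6: 'c' vs 'b' => DIFFER
Positions that differ: 7

7


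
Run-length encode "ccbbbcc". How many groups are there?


Input: ccbbbcc
Scanning for consecutive runs:
  Group 1: 'c' x 2 (positions 0-1)
  Group 2: 'b' x 3 (positions 2-4)
  Group 3: 'c' x 2 (positions 5-6)
Total groups: 3

3


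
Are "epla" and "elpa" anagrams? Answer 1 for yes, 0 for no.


Strings: "epla", "elpa"
Sorted first:  aelp
Sorted second: aelp
Sorted forms match => anagrams

1


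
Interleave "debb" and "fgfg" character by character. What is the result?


Interleaving "debb" and "fgfg":
  Position 0: 'd' from first, 'f' from second => "df"
  Position 1: 'e' from first, 'g' from second => "eg"
  Position 2: 'b' from first, 'f' from second => "bf"
  Position 3: 'b' from first, 'g' from second => "bg"
Result: dfegbfbg

dfegbfbg


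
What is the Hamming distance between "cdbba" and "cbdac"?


Comparing "cdbba" and "cbdac" position by position:
  Position 0: 'c' vs 'c' => same
  Position 1: 'd' vs 'b' => differ
  Position 2: 'b' vs 'd' => differ
  Position 3: 'b' vs 'a' => differ
  Position 4: 'a' vs 'c' => differ
Total differences (Hamming distance): 4

4


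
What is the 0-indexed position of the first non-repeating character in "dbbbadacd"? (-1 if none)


Input: dbbbadacd
Character frequencies:
  'a': 2
  'b': 3
  'c': 1
  'd': 3
Scanning left to right for freq == 1:
  Position 0 ('d'): freq=3, skip
  Position 1 ('b'): freq=3, skip
  Position 2 ('b'): freq=3, skip
  Position 3 ('b'): freq=3, skip
  Position 4 ('a'): freq=2, skip
  Position 5 ('d'): freq=3, skip
  Position 6 ('a'): freq=2, skip
  Position 7 ('c'): unique! => answer = 7

7


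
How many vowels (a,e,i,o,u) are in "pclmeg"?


Input: pclmeg
Checking each character:
  'p' at position 0: consonant
  'c' at position 1: consonant
  'l' at position 2: consonant
  'm' at position 3: consonant
  'e' at position 4: vowel (running total: 1)
  'g' at position 5: consonant
Total vowels: 1

1


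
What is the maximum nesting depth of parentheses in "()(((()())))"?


Input: "()(((()())))"
Tracking depth:
  Position 0 '(': depth becomes 1
  Position 1 ')': depth becomes 0
  Position 2 '(': depth becomes 1
  Position 3 '(': depth becomes 2
  Position 4 '(': depth becomes 3
  Position 5 '(': depth becomes 4
  Position 6 ')': depth becomes 3
  Position 7 '(': depth becomes 4
  Position 8 ')': depth becomes 3
  Position 9 ')': depth becomes 2
  Position 10 ')': depth becomes 1
  Position 11 ')': depth becomes 0
Maximum depth reached: 4

4


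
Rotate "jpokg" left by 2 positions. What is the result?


Input: "jpokg", rotate left by 2
First 2 characters: "jp"
Remaining characters: "okg"
Concatenate remaining + first: "okg" + "jp" = "okgjp"

okgjp


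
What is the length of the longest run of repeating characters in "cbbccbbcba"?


Input: "cbbccbbcba"
Scanning for longest run:
  Position 1 ('b'): new char, reset run to 1
  Position 2 ('b'): continues run of 'b', length=2
  Position 3 ('c'): new char, reset run to 1
  Position 4 ('c'): continues run of 'c', length=2
  Position 5 ('b'): new char, reset run to 1
  Position 6 ('b'): continues run of 'b', length=2
  Position 7 ('c'): new char, reset run to 1
  Position 8 ('b'): new char, reset run to 1
  Position 9 ('a'): new char, reset run to 1
Longest run: 'b' with length 2

2


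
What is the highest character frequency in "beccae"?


Input: beccae
Character counts:
  'a': 1
  'b': 1
  'c': 2
  'e': 2
Maximum frequency: 2

2


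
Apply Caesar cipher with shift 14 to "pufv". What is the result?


Caesar cipher: shift "pufv" by 14
  'p' (pos 15) + 14 = pos 3 = 'd'
  'u' (pos 20) + 14 = pos 8 = 'i'
  'f' (pos 5) + 14 = pos 19 = 't'
  'v' (pos 21) + 14 = pos 9 = 'j'
Result: ditj

ditj


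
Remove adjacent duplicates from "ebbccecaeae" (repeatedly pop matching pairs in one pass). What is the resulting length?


Input: ebbccecaeae
Stack-based adjacent duplicate removal:
  Read 'e': push. Stack: e
  Read 'b': push. Stack: eb
  Read 'b': matches stack top 'b' => pop. Stack: e
  Read 'c': push. Stack: ec
  Read 'c': matches stack top 'c' => pop. Stack: e
  Read 'e': matches stack top 'e' => pop. Stack: (empty)
  Read 'c': push. Stack: c
  Read 'a': push. Stack: ca
  Read 'e': push. Stack: cae
  Read 'a': push. Stack: caea
  Read 'e': push. Stack: caeae
Final stack: "caeae" (length 5)

5


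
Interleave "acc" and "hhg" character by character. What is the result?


Interleaving "acc" and "hhg":
  Position 0: 'a' from first, 'h' from second => "ah"
  Position 1: 'c' from first, 'h' from second => "ch"
  Position 2: 'c' from first, 'g' from second => "cg"
Result: ahchcg

ahchcg


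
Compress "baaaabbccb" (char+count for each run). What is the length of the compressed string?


Input: baaaabbccb
Runs:
  'b' x 1 => "b1"
  'a' x 4 => "a4"
  'b' x 2 => "b2"
  'c' x 2 => "c2"
  'b' x 1 => "b1"
Compressed: "b1a4b2c2b1"
Compressed length: 10

10


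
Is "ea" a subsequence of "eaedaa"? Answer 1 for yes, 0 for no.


Check if "ea" is a subsequence of "eaedaa"
Greedy scan:
  Position 0 ('e'): matches sub[0] = 'e'
  Position 1 ('a'): matches sub[1] = 'a'
  Position 2 ('e'): no match needed
  Position 3 ('d'): no match needed
  Position 4 ('a'): no match needed
  Position 5 ('a'): no match needed
All 2 characters matched => is a subsequence

1


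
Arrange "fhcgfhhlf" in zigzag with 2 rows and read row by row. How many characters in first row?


Zigzag "fhcgfhhlf" into 2 rows:
Placing characters:
  'f' => row 0
  'h' => row 1
  'c' => row 0
  'g' => row 1
  'f' => row 0
  'h' => row 1
  'h' => row 0
  'l' => row 1
  'f' => row 0
Rows:
  Row 0: "fcfhf"
  Row 1: "hghl"
First row length: 5

5


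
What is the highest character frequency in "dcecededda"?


Input: dcecededda
Character counts:
  'a': 1
  'c': 2
  'd': 4
  'e': 3
Maximum frequency: 4

4


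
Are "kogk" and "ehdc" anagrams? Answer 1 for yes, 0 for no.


Strings: "kogk", "ehdc"
Sorted first:  gkko
Sorted second: cdeh
Differ at position 0: 'g' vs 'c' => not anagrams

0


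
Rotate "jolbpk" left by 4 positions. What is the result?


Input: "jolbpk", rotate left by 4
First 4 characters: "jolb"
Remaining characters: "pk"
Concatenate remaining + first: "pk" + "jolb" = "pkjolb"

pkjolb


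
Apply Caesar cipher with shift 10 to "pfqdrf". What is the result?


Caesar cipher: shift "pfqdrf" by 10
  'p' (pos 15) + 10 = pos 25 = 'z'
  'f' (pos 5) + 10 = pos 15 = 'p'
  'q' (pos 16) + 10 = pos 0 = 'a'
  'd' (pos 3) + 10 = pos 13 = 'n'
  'r' (pos 17) + 10 = pos 1 = 'b'
  'f' (pos 5) + 10 = pos 15 = 'p'
Result: zpanbp

zpanbp


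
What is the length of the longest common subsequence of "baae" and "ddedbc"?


LCS of "baae" and "ddedbc"
DP table:
           d    d    e    d    b    c
      0    0    0    0    0    0    0
  b   0    0    0    0    0    1    1
  a   0    0    0    0    0    1    1
  a   0    0    0    0    0    1    1
  e   0    0    0    1    1    1    1
LCS length = dp[4][6] = 1

1


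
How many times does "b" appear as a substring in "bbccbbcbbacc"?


Searching for "b" in "bbccbbcbbacc"
Scanning each position:
  Position 0: "b" => MATCH
  Position 1: "b" => MATCH
  Position 2: "c" => no
  Position 3: "c" => no
  Position 4: "b" => MATCH
  Position 5: "b" => MATCH
  Position 6: "c" => no
  Position 7: "b" => MATCH
  Position 8: "b" => MATCH
  Position 9: "a" => no
  Position 10: "c" => no
  Position 11: "c" => no
Total occurrences: 6

6


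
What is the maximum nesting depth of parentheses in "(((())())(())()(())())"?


Input: "(((())())(())()(())())"
Tracking depth:
  Position 0 '(': depth becomes 1
  Position 1 '(': depth becomes 2
  Position 2 '(': depth becomes 3
  Position 3 '(': depth becomes 4
  Position 4 ')': depth becomes 3
  Position 5 ')': depth becomes 2
  Position 6 '(': depth becomes 3
  Position 7 ')': depth becomes 2
  Position 8 ')': depth becomes 1
  Position 9 '(': depth becomes 2
  Position 10 '(': depth becomes 3
  Position 11 ')': depth becomes 2
  Position 12 ')': depth becomes 1
  Position 13 '(': depth becomes 2
  Position 14 ')': depth becomes 1
  Position 15 '(': depth becomes 2
  Position 16 '(': depth becomes 3
  Position 17 ')': depth becomes 2
  Position 18 ')': depth becomes 1
  Position 19 '(': depth becomes 2
  Position 20 ')': depth becomes 1
  Position 21 ')': depth becomes 0
Maximum depth reached: 4

4


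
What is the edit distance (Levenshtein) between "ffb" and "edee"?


Computing edit distance: "ffb" -> "edee"
DP table:
           e    d    e    e
      0    1    2    3    4
  f   1    1    2    3    4
  f   2    2    2    3    4
  b   3    3    3    3    4
Edit distance = dp[3][4] = 4

4


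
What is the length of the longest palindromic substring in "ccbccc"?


Input: "ccbccc"
Checking substrings for palindromes:
  [0:5] "ccbcc" (len 5) => palindrome
  [1:4] "cbc" (len 3) => palindrome
  [3:6] "ccc" (len 3) => palindrome
  [0:2] "cc" (len 2) => palindrome
  [3:5] "cc" (len 2) => palindrome
  [4:6] "cc" (len 2) => palindrome
Longest palindromic substring: "ccbcc" with length 5

5


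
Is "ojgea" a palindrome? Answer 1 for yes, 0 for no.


Input: ojgea
Reversed: aegjo
  Compare pos 0 ('o') with pos 4 ('a'): MISMATCH
  Compare pos 1 ('j') with pos 3 ('e'): MISMATCH
Result: not a palindrome

0


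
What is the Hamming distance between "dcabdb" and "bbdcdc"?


Comparing "dcabdb" and "bbdcdc" position by position:
  Position 0: 'd' vs 'b' => differ
  Position 1: 'c' vs 'b' => differ
  Position 2: 'a' vs 'd' => differ
  Position 3: 'b' vs 'c' => differ
  Position 4: 'd' vs 'd' => same
  Position 5: 'b' vs 'c' => differ
Total differences (Hamming distance): 5

5


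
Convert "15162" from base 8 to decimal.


Input: "15162" in base 8
Positional expansion:
  Digit '1' (value 1) x 8^4 = 4096
  Digit '5' (value 5) x 8^3 = 2560
  Digit '1' (value 1) x 8^2 = 64
  Digit '6' (value 6) x 8^1 = 48
  Digit '2' (value 2) x 8^0 = 2
Sum = 6770

6770


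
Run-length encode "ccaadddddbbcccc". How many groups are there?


Input: ccaadddddbbcccc
Scanning for consecutive runs:
  Group 1: 'c' x 2 (positions 0-1)
  Group 2: 'a' x 2 (positions 2-3)
  Group 3: 'd' x 5 (positions 4-8)
  Group 4: 'b' x 2 (positions 9-10)
  Group 5: 'c' x 4 (positions 11-14)
Total groups: 5

5


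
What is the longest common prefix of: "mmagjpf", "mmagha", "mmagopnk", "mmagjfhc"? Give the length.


Words: mmagjpf, mmagha, mmagopnk, mmagjfhc
  Position 0: all 'm' => match
  Position 1: all 'm' => match
  Position 2: all 'a' => match
  Position 3: all 'g' => match
  Position 4: ('j', 'h', 'o', 'j') => mismatch, stop
LCP = "mmag" (length 4)

4


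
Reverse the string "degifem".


Input: degifem
Reading characters right to left:
  Position 6: 'm'
  Position 5: 'e'
  Position 4: 'f'
  Position 3: 'i'
  Position 2: 'g'
  Position 1: 'e'
  Position 0: 'd'
Reversed: mefiged

mefiged


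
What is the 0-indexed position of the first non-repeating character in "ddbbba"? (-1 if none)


Input: ddbbba
Character frequencies:
  'a': 1
  'b': 3
  'd': 2
Scanning left to right for freq == 1:
  Position 0 ('d'): freq=2, skip
  Position 1 ('d'): freq=2, skip
  Position 2 ('b'): freq=3, skip
  Position 3 ('b'): freq=3, skip
  Position 4 ('b'): freq=3, skip
  Position 5 ('a'): unique! => answer = 5

5


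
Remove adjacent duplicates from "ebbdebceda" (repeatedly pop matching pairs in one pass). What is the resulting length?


Input: ebbdebceda
Stack-based adjacent duplicate removal:
  Read 'e': push. Stack: e
  Read 'b': push. Stack: eb
  Read 'b': matches stack top 'b' => pop. Stack: e
  Read 'd': push. Stack: ed
  Read 'e': push. Stack: ede
  Read 'b': push. Stack: edeb
  Read 'c': push. Stack: edebc
  Read 'e': push. Stack: edebce
  Read 'd': push. Stack: edebced
  Read 'a': push. Stack: edebceda
Final stack: "edebceda" (length 8)

8


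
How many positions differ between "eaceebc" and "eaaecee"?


Comparing "eaceebc" and "eaaecee" position by position:
  Position 0: 'e' vs 'e' => same
  Position 1: 'a' vs 'a' => same
  Position 2: 'c' vs 'a' => DIFFER
  Position 3: 'e' vs 'e' => same
  Position 4: 'e' vs 'c' => DIFFER
  Position 5: 'b' vs 'e' => DIFFER
  Position 6: 'c' vs 'e' => DIFFER
Positions that differ: 4

4


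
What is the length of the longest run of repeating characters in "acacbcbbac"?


Input: "acacbcbbac"
Scanning for longest run:
  Position 1 ('c'): new char, reset run to 1
  Position 2 ('a'): new char, reset run to 1
  Position 3 ('c'): new char, reset run to 1
  Position 4 ('b'): new char, reset run to 1
  Position 5 ('c'): new char, reset run to 1
  Position 6 ('b'): new char, reset run to 1
  Position 7 ('b'): continues run of 'b', length=2
  Position 8 ('a'): new char, reset run to 1
  Position 9 ('c'): new char, reset run to 1
Longest run: 'b' with length 2

2


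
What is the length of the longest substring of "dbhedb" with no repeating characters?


Input: "dbhedb"
Sliding window (track last position of each char):
  Position 0 ('d'): window [0,0] length 1 -- new best
  Position 1 ('b'): window [0,1] length 2 -- new best
  Position 2 ('h'): window [0,2] length 3 -- new best
  Position 3 ('e'): window [0,3] length 4 -- new best
  Position 4 ('d'): repeat (last at 0), move window start to 1
  Position 4 ('d'): window [1,4] length 4
  Position 5 ('b'): repeat (last at 1), move window start to 2
  Position 5 ('b'): window [2,5] length 4
Longest substring with no repeats: "dbhe" with length 4

4


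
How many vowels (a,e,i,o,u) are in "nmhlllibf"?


Input: nmhlllibf
Checking each character:
  'n' at position 0: consonant
  'm' at position 1: consonant
  'h' at position 2: consonant
  'l' at position 3: consonant
  'l' at position 4: consonant
  'l' at position 5: consonant
  'i' at position 6: vowel (running total: 1)
  'b' at position 7: consonant
  'f' at position 8: consonant
Total vowels: 1

1


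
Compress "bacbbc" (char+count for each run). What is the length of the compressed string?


Input: bacbbc
Runs:
  'b' x 1 => "b1"
  'a' x 1 => "a1"
  'c' x 1 => "c1"
  'b' x 2 => "b2"
  'c' x 1 => "c1"
Compressed: "b1a1c1b2c1"
Compressed length: 10

10


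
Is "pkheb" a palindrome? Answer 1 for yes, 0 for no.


Input: pkheb
Reversed: behkp
  Compare pos 0 ('p') with pos 4 ('b'): MISMATCH
  Compare pos 1 ('k') with pos 3 ('e'): MISMATCH
Result: not a palindrome

0


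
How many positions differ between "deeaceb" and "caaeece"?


Comparing "deeaceb" and "caaeece" position by position:
  Position 0: 'd' vs 'c' => DIFFER
  Position 1: 'e' vs 'a' => DIFFER
  Position 2: 'e' vs 'a' => DIFFER
  Position 3: 'a' vs 'e' => DIFFER
  Position 4: 'c' vs 'e' => DIFFER
  Position 5: 'e' vs 'c' => DIFFER
  Position 6: 'b' vs 'e' => DIFFER
Positions that differ: 7

7


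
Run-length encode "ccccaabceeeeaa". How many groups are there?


Input: ccccaabceeeeaa
Scanning for consecutive runs:
  Group 1: 'c' x 4 (positions 0-3)
  Group 2: 'a' x 2 (positions 4-5)
  Group 3: 'b' x 1 (positions 6-6)
  Group 4: 'c' x 1 (positions 7-7)
  Group 5: 'e' x 4 (positions 8-11)
  Group 6: 'a' x 2 (positions 12-13)
Total groups: 6

6


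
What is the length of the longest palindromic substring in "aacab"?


Input: "aacab"
Checking substrings for palindromes:
  [1:4] "aca" (len 3) => palindrome
  [0:2] "aa" (len 2) => palindrome
Longest palindromic substring: "aca" with length 3

3


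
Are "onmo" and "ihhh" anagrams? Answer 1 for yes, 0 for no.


Strings: "onmo", "ihhh"
Sorted first:  mnoo
Sorted second: hhhi
Differ at position 0: 'm' vs 'h' => not anagrams

0


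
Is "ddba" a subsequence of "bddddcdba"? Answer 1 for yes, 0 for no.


Check if "ddba" is a subsequence of "bddddcdba"
Greedy scan:
  Position 0 ('b'): no match needed
  Position 1 ('d'): matches sub[0] = 'd'
  Position 2 ('d'): matches sub[1] = 'd'
  Position 3 ('d'): no match needed
  Position 4 ('d'): no match needed
  Position 5 ('c'): no match needed
  Position 6 ('d'): no match needed
  Position 7 ('b'): matches sub[2] = 'b'
  Position 8 ('a'): matches sub[3] = 'a'
All 4 characters matched => is a subsequence

1


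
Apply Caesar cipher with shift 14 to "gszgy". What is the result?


Caesar cipher: shift "gszgy" by 14
  'g' (pos 6) + 14 = pos 20 = 'u'
  's' (pos 18) + 14 = pos 6 = 'g'
  'z' (pos 25) + 14 = pos 13 = 'n'
  'g' (pos 6) + 14 = pos 20 = 'u'
  'y' (pos 24) + 14 = pos 12 = 'm'
Result: ugnum

ugnum


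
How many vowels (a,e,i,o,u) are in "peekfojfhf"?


Input: peekfojfhf
Checking each character:
  'p' at position 0: consonant
  'e' at position 1: vowel (running total: 1)
  'e' at position 2: vowel (running total: 2)
  'k' at position 3: consonant
  'f' at position 4: consonant
  'o' at position 5: vowel (running total: 3)
  'j' at position 6: consonant
  'f' at position 7: consonant
  'h' at position 8: consonant
  'f' at position 9: consonant
Total vowels: 3

3


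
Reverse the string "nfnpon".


Input: nfnpon
Reading characters right to left:
  Position 5: 'n'
  Position 4: 'o'
  Position 3: 'p'
  Position 2: 'n'
  Position 1: 'f'
  Position 0: 'n'
Reversed: nopnfn

nopnfn


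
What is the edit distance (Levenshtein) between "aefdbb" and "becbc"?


Computing edit distance: "aefdbb" -> "becbc"
DP table:
           b    e    c    b    c
      0    1    2    3    4    5
  a   1    1    2    3    4    5
  e   2    2    1    2    3    4
  f   3    3    2    2    3    4
  d   4    4    3    3    3    4
  b   5    4    4    4    3    4
  b   6    5    5    5    4    4
Edit distance = dp[6][5] = 4

4


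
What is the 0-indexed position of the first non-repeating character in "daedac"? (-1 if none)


Input: daedac
Character frequencies:
  'a': 2
  'c': 1
  'd': 2
  'e': 1
Scanning left to right for freq == 1:
  Position 0 ('d'): freq=2, skip
  Position 1 ('a'): freq=2, skip
  Position 2 ('e'): unique! => answer = 2

2


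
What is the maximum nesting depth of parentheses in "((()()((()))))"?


Input: "((()()((()))))"
Tracking depth:
  Position 0 '(': depth becomes 1
  Position 1 '(': depth becomes 2
  Position 2 '(': depth becomes 3
  Position 3 ')': depth becomes 2
  Position 4 '(': depth becomes 3
  Position 5 ')': depth becomes 2
  Position 6 '(': depth becomes 3
  Position 7 '(': depth becomes 4
  Position 8 '(': depth becomes 5
  Position 9 ')': depth becomes 4
  Position 10 ')': depth becomes 3
  Position 11 ')': depth becomes 2
  Position 12 ')': depth becomes 1
  Position 13 ')': depth becomes 0
Maximum depth reached: 5

5


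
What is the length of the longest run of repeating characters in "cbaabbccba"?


Input: "cbaabbccba"
Scanning for longest run:
  Position 1 ('b'): new char, reset run to 1
  Position 2 ('a'): new char, reset run to 1
  Position 3 ('a'): continues run of 'a', length=2
  Position 4 ('b'): new char, reset run to 1
  Position 5 ('b'): continues run of 'b', length=2
  Position 6 ('c'): new char, reset run to 1
  Position 7 ('c'): continues run of 'c', length=2
  Position 8 ('b'): new char, reset run to 1
  Position 9 ('a'): new char, reset run to 1
Longest run: 'a' with length 2

2


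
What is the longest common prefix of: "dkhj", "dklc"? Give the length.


Words: dkhj, dklc
  Position 0: all 'd' => match
  Position 1: all 'k' => match
  Position 2: ('h', 'l') => mismatch, stop
LCP = "dk" (length 2)

2


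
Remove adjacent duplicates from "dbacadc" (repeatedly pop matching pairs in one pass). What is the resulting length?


Input: dbacadc
Stack-based adjacent duplicate removal:
  Read 'd': push. Stack: d
  Read 'b': push. Stack: db
  Read 'a': push. Stack: dba
  Read 'c': push. Stack: dbac
  Read 'a': push. Stack: dbaca
  Read 'd': push. Stack: dbacad
  Read 'c': push. Stack: dbacadc
Final stack: "dbacadc" (length 7)

7


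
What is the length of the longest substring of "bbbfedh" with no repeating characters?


Input: "bbbfedh"
Sliding window (track last position of each char):
  Position 0 ('b'): window [0,0] length 1 -- new best
  Position 1 ('b'): repeat (last at 0), move window start to 1
  Position 1 ('b'): window [1,1] length 1
  Position 2 ('b'): repeat (last at 1), move window start to 2
  Position 2 ('b'): window [2,2] length 1
  Position 3 ('f'): window [2,3] length 2 -- new best
  Position 4 ('e'): window [2,4] length 3 -- new best
  Position 5 ('d'): window [2,5] length 4 -- new best
  Position 6 ('h'): window [2,6] length 5 -- new best
Longest substring with no repeats: "bfedh" with length 5

5


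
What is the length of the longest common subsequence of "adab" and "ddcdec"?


LCS of "adab" and "ddcdec"
DP table:
           d    d    c    d    e    c
      0    0    0    0    0    0    0
  a   0    0    0    0    0    0    0
  d   0    1    1    1    1    1    1
  a   0    1    1    1    1    1    1
  b   0    1    1    1    1    1    1
LCS length = dp[4][6] = 1

1


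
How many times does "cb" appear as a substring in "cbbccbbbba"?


Searching for "cb" in "cbbccbbbba"
Scanning each position:
  Position 0: "cb" => MATCH
  Position 1: "bb" => no
  Position 2: "bc" => no
  Position 3: "cc" => no
  Position 4: "cb" => MATCH
  Position 5: "bb" => no
  Position 6: "bb" => no
  Position 7: "bb" => no
  Position 8: "ba" => no
Total occurrences: 2

2


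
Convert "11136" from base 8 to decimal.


Input: "11136" in base 8
Positional expansion:
  Digit '1' (value 1) x 8^4 = 4096
  Digit '1' (value 1) x 8^3 = 512
  Digit '1' (value 1) x 8^2 = 64
  Digit '3' (value 3) x 8^1 = 24
  Digit '6' (value 6) x 8^0 = 6
Sum = 4702

4702


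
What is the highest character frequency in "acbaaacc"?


Input: acbaaacc
Character counts:
  'a': 4
  'b': 1
  'c': 3
Maximum frequency: 4

4


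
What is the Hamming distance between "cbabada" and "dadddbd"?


Comparing "cbabada" and "dadddbd" position by position:
  Position 0: 'c' vs 'd' => differ
  Position 1: 'b' vs 'a' => differ
  Position 2: 'a' vs 'd' => differ
  Position 3: 'b' vs 'd' => differ
  Position 4: 'a' vs 'd' => differ
  Position 5: 'd' vs 'b' => differ
  Position 6: 'a' vs 'd' => differ
Total differences (Hamming distance): 7

7


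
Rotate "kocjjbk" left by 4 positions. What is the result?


Input: "kocjjbk", rotate left by 4
First 4 characters: "kocj"
Remaining characters: "jbk"
Concatenate remaining + first: "jbk" + "kocj" = "jbkkocj"

jbkkocj


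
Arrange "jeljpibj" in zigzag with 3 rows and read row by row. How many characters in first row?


Zigzag "jeljpibj" into 3 rows:
Placing characters:
  'j' => row 0
  'e' => row 1
  'l' => row 2
  'j' => row 1
  'p' => row 0
  'i' => row 1
  'b' => row 2
  'j' => row 1
Rows:
  Row 0: "jp"
  Row 1: "ejij"
  Row 2: "lb"
First row length: 2

2


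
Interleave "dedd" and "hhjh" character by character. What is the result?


Interleaving "dedd" and "hhjh":
  Position 0: 'd' from first, 'h' from second => "dh"
  Position 1: 'e' from first, 'h' from second => "eh"
  Position 2: 'd' from first, 'j' from second => "dj"
  Position 3: 'd' from first, 'h' from second => "dh"
Result: dhehdjdh

dhehdjdh


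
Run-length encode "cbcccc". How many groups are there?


Input: cbcccc
Scanning for consecutive runs:
  Group 1: 'c' x 1 (positions 0-0)
  Group 2: 'b' x 1 (positions 1-1)
  Group 3: 'c' x 4 (positions 2-5)
Total groups: 3

3


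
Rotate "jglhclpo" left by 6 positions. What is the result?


Input: "jglhclpo", rotate left by 6
First 6 characters: "jglhcl"
Remaining characters: "po"
Concatenate remaining + first: "po" + "jglhcl" = "pojglhcl"

pojglhcl


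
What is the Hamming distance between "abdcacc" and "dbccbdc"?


Comparing "abdcacc" and "dbccbdc" position by position:
  Position 0: 'a' vs 'd' => differ
  Position 1: 'b' vs 'b' => same
  Position 2: 'd' vs 'c' => differ
  Position 3: 'c' vs 'c' => same
  Position 4: 'a' vs 'b' => differ
  Position 5: 'c' vs 'd' => differ
  Position 6: 'c' vs 'c' => same
Total differences (Hamming distance): 4

4


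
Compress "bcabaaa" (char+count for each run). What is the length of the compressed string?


Input: bcabaaa
Runs:
  'b' x 1 => "b1"
  'c' x 1 => "c1"
  'a' x 1 => "a1"
  'b' x 1 => "b1"
  'a' x 3 => "a3"
Compressed: "b1c1a1b1a3"
Compressed length: 10

10


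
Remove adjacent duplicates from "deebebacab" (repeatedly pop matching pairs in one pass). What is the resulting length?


Input: deebebacab
Stack-based adjacent duplicate removal:
  Read 'd': push. Stack: d
  Read 'e': push. Stack: de
  Read 'e': matches stack top 'e' => pop. Stack: d
  Read 'b': push. Stack: db
  Read 'e': push. Stack: dbe
  Read 'b': push. Stack: dbeb
  Read 'a': push. Stack: dbeba
  Read 'c': push. Stack: dbebac
  Read 'a': push. Stack: dbebaca
  Read 'b': push. Stack: dbebacab
Final stack: "dbebacab" (length 8)

8


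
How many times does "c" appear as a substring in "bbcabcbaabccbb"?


Searching for "c" in "bbcabcbaabccbb"
Scanning each position:
  Position 0: "b" => no
  Position 1: "b" => no
  Position 2: "c" => MATCH
  Position 3: "a" => no
  Position 4: "b" => no
  Position 5: "c" => MATCH
  Position 6: "b" => no
  Position 7: "a" => no
  Position 8: "a" => no
  Position 9: "b" => no
  Position 10: "c" => MATCH
  Position 11: "c" => MATCH
  Position 12: "b" => no
  Position 13: "b" => no
Total occurrences: 4

4


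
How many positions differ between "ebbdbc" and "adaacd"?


Comparing "ebbdbc" and "adaacd" position by position:
  Position 0: 'e' vs 'a' => DIFFER
  Position 1: 'b' vs 'd' => DIFFER
  Position 2: 'b' vs 'a' => DIFFER
  Position 3: 'd' vs 'a' => DIFFER
  Position 4: 'b' vs 'c' => DIFFER
  Position 5: 'c' vs 'd' => DIFFER
Positions that differ: 6

6


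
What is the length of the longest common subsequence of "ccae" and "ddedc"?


LCS of "ccae" and "ddedc"
DP table:
           d    d    e    d    c
      0    0    0    0    0    0
  c   0    0    0    0    0    1
  c   0    0    0    0    0    1
  a   0    0    0    0    0    1
  e   0    0    0    1    1    1
LCS length = dp[4][5] = 1

1


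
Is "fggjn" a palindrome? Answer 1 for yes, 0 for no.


Input: fggjn
Reversed: njggf
  Compare pos 0 ('f') with pos 4 ('n'): MISMATCH
  Compare pos 1 ('g') with pos 3 ('j'): MISMATCH
Result: not a palindrome

0


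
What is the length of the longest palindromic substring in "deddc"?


Input: "deddc"
Checking substrings for palindromes:
  [0:3] "ded" (len 3) => palindrome
  [2:4] "dd" (len 2) => palindrome
Longest palindromic substring: "ded" with length 3

3


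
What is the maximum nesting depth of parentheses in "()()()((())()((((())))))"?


Input: "()()()((())()((((())))))"
Tracking depth:
  Position 0 '(': depth becomes 1
  Position 1 ')': depth becomes 0
  Position 2 '(': depth becomes 1
  Position 3 ')': depth becomes 0
  Position 4 '(': depth becomes 1
  Position 5 ')': depth becomes 0
  Position 6 '(': depth becomes 1
  Position 7 '(': depth becomes 2
  Position 8 '(': depth becomes 3
  Position 9 ')': depth becomes 2
  Position 10 ')': depth becomes 1
  Position 11 '(': depth becomes 2
  Position 12 ')': depth becomes 1
  Position 13 '(': depth becomes 2
  Position 14 '(': depth becomes 3
  Position 15 '(': depth becomes 4
  Position 16 '(': depth becomes 5
  Position 17 '(': depth becomes 6
  Position 18 ')': depth becomes 5
  Position 19 ')': depth becomes 4
  Position 20 ')': depth becomes 3
  Position 21 ')': depth becomes 2
  Position 22 ')': depth becomes 1
  Position 23 ')': depth becomes 0
Maximum depth reached: 6

6


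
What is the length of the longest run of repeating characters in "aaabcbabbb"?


Input: "aaabcbabbb"
Scanning for longest run:
  Position 1 ('a'): continues run of 'a', length=2
  Position 2 ('a'): continues run of 'a', length=3
  Position 3 ('b'): new char, reset run to 1
  Position 4 ('c'): new char, reset run to 1
  Position 5 ('b'): new char, reset run to 1
  Position 6 ('a'): new char, reset run to 1
  Position 7 ('b'): new char, reset run to 1
  Position 8 ('b'): continues run of 'b', length=2
  Position 9 ('b'): continues run of 'b', length=3
Longest run: 'a' with length 3

3


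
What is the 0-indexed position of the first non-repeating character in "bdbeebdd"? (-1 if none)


Input: bdbeebdd
Character frequencies:
  'b': 3
  'd': 3
  'e': 2
Scanning left to right for freq == 1:
  Position 0 ('b'): freq=3, skip
  Position 1 ('d'): freq=3, skip
  Position 2 ('b'): freq=3, skip
  Position 3 ('e'): freq=2, skip
  Position 4 ('e'): freq=2, skip
  Position 5 ('b'): freq=3, skip
  Position 6 ('d'): freq=3, skip
  Position 7 ('d'): freq=3, skip
  No unique character found => answer = -1

-1


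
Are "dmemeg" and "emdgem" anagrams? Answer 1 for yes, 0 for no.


Strings: "dmemeg", "emdgem"
Sorted first:  deegmm
Sorted second: deegmm
Sorted forms match => anagrams

1


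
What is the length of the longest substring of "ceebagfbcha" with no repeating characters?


Input: "ceebagfbcha"
Sliding window (track last position of each char):
  Position 0 ('c'): window [0,0] length 1 -- new best
  Position 1 ('e'): window [0,1] length 2 -- new best
  Position 2 ('e'): repeat (last at 1), move window start to 2
  Position 2 ('e'): window [2,2] length 1
  Position 3 ('b'): window [2,3] length 2
  Position 4 ('a'): window [2,4] length 3 -- new best
  Position 5 ('g'): window [2,5] length 4 -- new best
  Position 6 ('f'): window [2,6] length 5 -- new best
  Position 7 ('b'): repeat (last at 3), move window start to 4
  Position 7 ('b'): window [4,7] length 4
  Position 8 ('c'): window [4,8] length 5
  Position 9 ('h'): window [4,9] length 6 -- new best
  Position 10 ('a'): repeat (last at 4), move window start to 5
  Position 10 ('a'): window [5,10] length 6
Longest substring with no repeats: "agfbch" with length 6

6


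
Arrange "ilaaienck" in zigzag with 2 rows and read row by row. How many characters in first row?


Zigzag "ilaaienck" into 2 rows:
Placing characters:
  'i' => row 0
  'l' => row 1
  'a' => row 0
  'a' => row 1
  'i' => row 0
  'e' => row 1
  'n' => row 0
  'c' => row 1
  'k' => row 0
Rows:
  Row 0: "iaink"
  Row 1: "laec"
First row length: 5

5


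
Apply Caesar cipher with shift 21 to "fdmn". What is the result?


Caesar cipher: shift "fdmn" by 21
  'f' (pos 5) + 21 = pos 0 = 'a'
  'd' (pos 3) + 21 = pos 24 = 'y'
  'm' (pos 12) + 21 = pos 7 = 'h'
  'n' (pos 13) + 21 = pos 8 = 'i'
Result: ayhi

ayhi


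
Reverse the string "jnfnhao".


Input: jnfnhao
Reading characters right to left:
  Position 6: 'o'
  Position 5: 'a'
  Position 4: 'h'
  Position 3: 'n'
  Position 2: 'f'
  Position 1: 'n'
  Position 0: 'j'
Reversed: oahnfnj

oahnfnj


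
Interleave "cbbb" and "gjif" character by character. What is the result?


Interleaving "cbbb" and "gjif":
  Position 0: 'c' from first, 'g' from second => "cg"
  Position 1: 'b' from first, 'j' from second => "bj"
  Position 2: 'b' from first, 'i' from second => "bi"
  Position 3: 'b' from first, 'f' from second => "bf"
Result: cgbjbibf

cgbjbibf


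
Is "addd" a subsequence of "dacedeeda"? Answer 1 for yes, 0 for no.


Check if "addd" is a subsequence of "dacedeeda"
Greedy scan:
  Position 0 ('d'): no match needed
  Position 1 ('a'): matches sub[0] = 'a'
  Position 2 ('c'): no match needed
  Position 3 ('e'): no match needed
  Position 4 ('d'): matches sub[1] = 'd'
  Position 5 ('e'): no match needed
  Position 6 ('e'): no match needed
  Position 7 ('d'): matches sub[2] = 'd'
  Position 8 ('a'): no match needed
Only matched 3/4 characters => not a subsequence

0


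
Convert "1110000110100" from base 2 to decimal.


Input: "1110000110100" in base 2
Positional expansion:
  Digit '1' (value 1) x 2^12 = 4096
  Digit '1' (value 1) x 2^11 = 2048
  Digit '1' (value 1) x 2^10 = 1024
  Digit '0' (value 0) x 2^9 = 0
  Digit '0' (value 0) x 2^8 = 0
  Digit '0' (value 0) x 2^7 = 0
  Digit '0' (value 0) x 2^6 = 0
  Digit '1' (value 1) x 2^5 = 32
  Digit '1' (value 1) x 2^4 = 16
  Digit '0' (value 0) x 2^3 = 0
  Digit '1' (value 1) x 2^2 = 4
  Digit '0' (value 0) x 2^1 = 0
  Digit '0' (value 0) x 2^0 = 0
Sum = 7220

7220


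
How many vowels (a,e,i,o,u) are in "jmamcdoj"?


Input: jmamcdoj
Checking each character:
  'j' at position 0: consonant
  'm' at position 1: consonant
  'a' at position 2: vowel (running total: 1)
  'm' at position 3: consonant
  'c' at position 4: consonant
  'd' at position 5: consonant
  'o' at position 6: vowel (running total: 2)
  'j' at position 7: consonant
Total vowels: 2

2


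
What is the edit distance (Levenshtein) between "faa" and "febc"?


Computing edit distance: "faa" -> "febc"
DP table:
           f    e    b    c
      0    1    2    3    4
  f   1    0    1    2    3
  a   2    1    1    2    3
  a   3    2    2    2    3
Edit distance = dp[3][4] = 3

3


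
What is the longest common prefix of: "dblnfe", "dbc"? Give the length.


Words: dblnfe, dbc
  Position 0: all 'd' => match
  Position 1: all 'b' => match
  Position 2: ('l', 'c') => mismatch, stop
LCP = "db" (length 2)

2


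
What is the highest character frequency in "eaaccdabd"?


Input: eaaccdabd
Character counts:
  'a': 3
  'b': 1
  'c': 2
  'd': 2
  'e': 1
Maximum frequency: 3

3


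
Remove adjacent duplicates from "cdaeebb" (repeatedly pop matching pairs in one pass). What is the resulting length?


Input: cdaeebb
Stack-based adjacent duplicate removal:
  Read 'c': push. Stack: c
  Read 'd': push. Stack: cd
  Read 'a': push. Stack: cda
  Read 'e': push. Stack: cdae
  Read 'e': matches stack top 'e' => pop. Stack: cda
  Read 'b': push. Stack: cdab
  Read 'b': matches stack top 'b' => pop. Stack: cda
Final stack: "cda" (length 3)

3


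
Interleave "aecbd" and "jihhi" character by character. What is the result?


Interleaving "aecbd" and "jihhi":
  Position 0: 'a' from first, 'j' from second => "aj"
  Position 1: 'e' from first, 'i' from second => "ei"
  Position 2: 'c' from first, 'h' from second => "ch"
  Position 3: 'b' from first, 'h' from second => "bh"
  Position 4: 'd' from first, 'i' from second => "di"
Result: ajeichbhdi

ajeichbhdi


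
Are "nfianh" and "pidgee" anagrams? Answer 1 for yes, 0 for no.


Strings: "nfianh", "pidgee"
Sorted first:  afhinn
Sorted second: deegip
Differ at position 0: 'a' vs 'd' => not anagrams

0


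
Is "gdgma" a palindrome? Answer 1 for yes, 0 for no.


Input: gdgma
Reversed: amgdg
  Compare pos 0 ('g') with pos 4 ('a'): MISMATCH
  Compare pos 1 ('d') with pos 3 ('m'): MISMATCH
Result: not a palindrome

0


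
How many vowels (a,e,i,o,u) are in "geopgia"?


Input: geopgia
Checking each character:
  'g' at position 0: consonant
  'e' at position 1: vowel (running total: 1)
  'o' at position 2: vowel (running total: 2)
  'p' at position 3: consonant
  'g' at position 4: consonant
  'i' at position 5: vowel (running total: 3)
  'a' at position 6: vowel (running total: 4)
Total vowels: 4

4


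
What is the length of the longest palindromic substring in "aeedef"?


Input: "aeedef"
Checking substrings for palindromes:
  [2:5] "ede" (len 3) => palindrome
  [1:3] "ee" (len 2) => palindrome
Longest palindromic substring: "ede" with length 3

3


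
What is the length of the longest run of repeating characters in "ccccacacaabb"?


Input: "ccccacacaabb"
Scanning for longest run:
  Position 1 ('c'): continues run of 'c', length=2
  Position 2 ('c'): continues run of 'c', length=3
  Position 3 ('c'): continues run of 'c', length=4
  Position 4 ('a'): new char, reset run to 1
  Position 5 ('c'): new char, reset run to 1
  Position 6 ('a'): new char, reset run to 1
  Position 7 ('c'): new char, reset run to 1
  Position 8 ('a'): new char, reset run to 1
  Position 9 ('a'): continues run of 'a', length=2
  Position 10 ('b'): new char, reset run to 1
  Position 11 ('b'): continues run of 'b', length=2
Longest run: 'c' with length 4

4


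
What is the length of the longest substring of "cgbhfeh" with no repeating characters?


Input: "cgbhfeh"
Sliding window (track last position of each char):
  Position 0 ('c'): window [0,0] length 1 -- new best
  Position 1 ('g'): window [0,1] length 2 -- new best
  Position 2 ('b'): window [0,2] length 3 -- new best
  Position 3 ('h'): window [0,3] length 4 -- new best
  Position 4 ('f'): window [0,4] length 5 -- new best
  Position 5 ('e'): window [0,5] length 6 -- new best
  Position 6 ('h'): repeat (last at 3), move window start to 4
  Position 6 ('h'): window [4,6] length 3
Longest substring with no repeats: "cgbhfe" with length 6

6


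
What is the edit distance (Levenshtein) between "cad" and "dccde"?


Computing edit distance: "cad" -> "dccde"
DP table:
           d    c    c    d    e
      0    1    2    3    4    5
  c   1    1    1    2    3    4
  a   2    2    2    2    3    4
  d   3    2    3    3    2    3
Edit distance = dp[3][5] = 3

3


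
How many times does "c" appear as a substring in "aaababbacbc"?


Searching for "c" in "aaababbacbc"
Scanning each position:
  Position 0: "a" => no
  Position 1: "a" => no
  Position 2: "a" => no
  Position 3: "b" => no
  Position 4: "a" => no
  Position 5: "b" => no
  Position 6: "b" => no
  Position 7: "a" => no
  Position 8: "c" => MATCH
  Position 9: "b" => no
  Position 10: "c" => MATCH
Total occurrences: 2

2


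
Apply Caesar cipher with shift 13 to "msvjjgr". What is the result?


Caesar cipher: shift "msvjjgr" by 13
  'm' (pos 12) + 13 = pos 25 = 'z'
  's' (pos 18) + 13 = pos 5 = 'f'
  'v' (pos 21) + 13 = pos 8 = 'i'
  'j' (pos 9) + 13 = pos 22 = 'w'
  'j' (pos 9) + 13 = pos 22 = 'w'
  'g' (pos 6) + 13 = pos 19 = 't'
  'r' (pos 17) + 13 = pos 4 = 'e'
Result: zfiwwte

zfiwwte


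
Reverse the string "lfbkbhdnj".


Input: lfbkbhdnj
Reading characters right to left:
  Position 8: 'j'
  Position 7: 'n'
  Position 6: 'd'
  Position 5: 'h'
  Position 4: 'b'
  Position 3: 'k'
  Position 2: 'b'
  Position 1: 'f'
  Position 0: 'l'
Reversed: jndhbkbfl

jndhbkbfl


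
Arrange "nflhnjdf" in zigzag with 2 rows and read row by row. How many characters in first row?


Zigzag "nflhnjdf" into 2 rows:
Placing characters:
  'n' => row 0
  'f' => row 1
  'l' => row 0
  'h' => row 1
  'n' => row 0
  'j' => row 1
  'd' => row 0
  'f' => row 1
Rows:
  Row 0: "nlnd"
  Row 1: "fhjf"
First row length: 4

4


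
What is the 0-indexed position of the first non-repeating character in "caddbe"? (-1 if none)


Input: caddbe
Character frequencies:
  'a': 1
  'b': 1
  'c': 1
  'd': 2
  'e': 1
Scanning left to right for freq == 1:
  Position 0 ('c'): unique! => answer = 0

0


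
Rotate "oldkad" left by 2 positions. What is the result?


Input: "oldkad", rotate left by 2
First 2 characters: "ol"
Remaining characters: "dkad"
Concatenate remaining + first: "dkad" + "ol" = "dkadol"

dkadol
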